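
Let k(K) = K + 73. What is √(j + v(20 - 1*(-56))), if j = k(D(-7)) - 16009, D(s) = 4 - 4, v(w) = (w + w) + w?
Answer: 2*I*√3927 ≈ 125.33*I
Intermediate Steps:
v(w) = 3*w (v(w) = 2*w + w = 3*w)
D(s) = 0
k(K) = 73 + K
j = -15936 (j = (73 + 0) - 16009 = 73 - 16009 = -15936)
√(j + v(20 - 1*(-56))) = √(-15936 + 3*(20 - 1*(-56))) = √(-15936 + 3*(20 + 56)) = √(-15936 + 3*76) = √(-15936 + 228) = √(-15708) = 2*I*√3927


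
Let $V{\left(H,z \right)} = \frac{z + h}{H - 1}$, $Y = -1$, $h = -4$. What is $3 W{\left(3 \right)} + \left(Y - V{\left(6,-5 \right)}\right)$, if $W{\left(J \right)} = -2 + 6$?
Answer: $\frac{64}{5} \approx 12.8$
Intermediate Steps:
$W{\left(J \right)} = 4$
$V{\left(H,z \right)} = \frac{-4 + z}{-1 + H}$ ($V{\left(H,z \right)} = \frac{z - 4}{H - 1} = \frac{-4 + z}{-1 + H}$)
$3 W{\left(3 \right)} + \left(Y - V{\left(6,-5 \right)}\right) = 3 \cdot 4 - \left(1 + \frac{-4 - 5}{-1 + 6}\right) = 12 - \left(1 + \frac{1}{5} \left(-9\right)\right) = 12 - - \frac{4}{5} = 12 + \left(-1 + \frac{9}{5}\right) = 12 + \frac{4}{5} = \frac{64}{5}$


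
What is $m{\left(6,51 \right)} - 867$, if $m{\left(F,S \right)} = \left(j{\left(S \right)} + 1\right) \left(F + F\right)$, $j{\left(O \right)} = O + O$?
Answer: $369$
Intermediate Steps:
$j{\left(O \right)} = 2 O$
$m{\left(F,S \right)} = 2 F \left(1 + 2 S\right)$ ($m{\left(F,S \right)} = \left(2 S + 1\right) \left(F + F\right) = \left(1 + 2 S\right) 2 F = 2 F \left(1 + 2 S\right)$)
$m{\left(6,51 \right)} - 867 = 2 \cdot 6 \left(1 + 2 \cdot 51\right) - 867 = 2 \cdot 6 \left(1 + 102\right) + \left(-2268 + 1401\right) = 2 \cdot 6 \cdot 103 - 867 = 1236 - 867 = 369$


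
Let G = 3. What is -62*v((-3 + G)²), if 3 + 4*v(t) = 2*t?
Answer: 93/2 ≈ 46.500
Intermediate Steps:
v(t) = -¾ + t/2 (v(t) = -¾ + (2*t)/4 = -¾ + t/2)
-62*v((-3 + G)²) = -62*(-¾ + (-3 + 3)²/2) = -62*(-¾ + (½)*0²) = -62*(-¾ + (½)*0) = -62*(-¾ + 0) = -62*(-¾) = 93/2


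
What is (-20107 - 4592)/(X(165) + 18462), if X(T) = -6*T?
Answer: -8233/5824 ≈ -1.4136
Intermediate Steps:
(-20107 - 4592)/(X(165) + 18462) = (-20107 - 4592)/(-6*165 + 18462) = -24699/(-990 + 18462) = -24699/17472 = -24699*1/17472 = -8233/5824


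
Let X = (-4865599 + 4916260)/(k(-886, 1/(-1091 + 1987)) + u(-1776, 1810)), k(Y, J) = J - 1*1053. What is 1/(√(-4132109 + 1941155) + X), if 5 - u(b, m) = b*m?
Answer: 21783038205784128/3027316868039553135491687 - 8290407377871403009*I*√2190954/18163901208237318812950122 ≈ 7.1955e-9 - 0.00067559*I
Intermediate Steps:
u(b, m) = 5 - b*m
k(Y, J) = -1053 + J (k(Y, J) = J - 1053 = -1053 + J)
X = 45392256/2879306753 (X = (-4865599 + 4916260)/((-1053 + 1/(-1091 + 1987)) + (5 - 1*(-1776)*1810)) = 50661/((-1053 + 1/896) + (5 + 3214560)) = 50661/((-1053 + 1/896) + 3214565) = 50661/(-943487/896 + 3214565) = 50661/(2879306753/896) = 50661*(896/2879306753) = 45392256/2879306753 ≈ 0.015765)
1/(√(-4132109 + 1941155) + X) = 1/(√(-4132109 + 1941155) + 45392256/2879306753) = 1/(√(-2190954) + 45392256/2879306753) = 1/(I*√2190954 + 45392256/2879306753) = 1/(45392256/2879306753 + I*√2190954)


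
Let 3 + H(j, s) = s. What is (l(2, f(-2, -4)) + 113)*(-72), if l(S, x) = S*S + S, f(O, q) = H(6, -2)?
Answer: -8568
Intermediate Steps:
H(j, s) = -3 + s
f(O, q) = -5 (f(O, q) = -3 - 2 = -5)
l(S, x) = S + S**2 (l(S, x) = S**2 + S = S + S**2)
(l(2, f(-2, -4)) + 113)*(-72) = (2*(1 + 2) + 113)*(-72) = (2*3 + 113)*(-72) = (6 + 113)*(-72) = 119*(-72) = -8568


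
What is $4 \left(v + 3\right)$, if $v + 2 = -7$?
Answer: $-24$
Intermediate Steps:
$v = -9$ ($v = -2 - 7 = -9$)
$4 \left(v + 3\right) = 4 \left(-9 + 3\right) = 4 \left(-6\right) = -24$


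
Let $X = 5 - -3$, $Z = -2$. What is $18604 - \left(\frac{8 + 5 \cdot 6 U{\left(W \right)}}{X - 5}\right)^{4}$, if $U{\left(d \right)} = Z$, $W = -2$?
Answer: $- \frac{5804692}{81} \approx -71663.0$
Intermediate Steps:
$U{\left(d \right)} = -2$
$X = 8$ ($X = 5 + 3 = 8$)
$18604 - \left(\frac{8 + 5 \cdot 6 U{\left(W \right)}}{X - 5}\right)^{4} = 18604 - \left(\frac{8 + 5 \cdot 6 \left(-2\right)}{8 - 5}\right)^{4} = 18604 - \left(\frac{8 + 30 \left(-2\right)}{3}\right)^{4} = 18604 - \left(\left(8 - 60\right) \frac{1}{3}\right)^{4} = 18604 - \left(\left(-52\right) \frac{1}{3}\right)^{4} = 18604 - \left(- \frac{52}{3}\right)^{4} = 18604 - \frac{7311616}{81} = - \frac{5804692}{81}$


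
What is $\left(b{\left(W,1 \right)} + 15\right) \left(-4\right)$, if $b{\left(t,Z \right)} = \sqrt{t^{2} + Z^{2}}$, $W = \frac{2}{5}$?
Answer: $-60 - \frac{4 \sqrt{29}}{5} \approx -64.308$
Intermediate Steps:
$W = \frac{2}{5}$ ($W = 2 \cdot \frac{1}{5} = \frac{2}{5} \approx 0.4$)
$b{\left(t,Z \right)} = \sqrt{Z^{2} + t^{2}}$
$\left(b{\left(W,1 \right)} + 15\right) \left(-4\right) = \left(\sqrt{1^{2} + \left(\frac{2}{5}\right)^{2}} + 15\right) \left(-4\right) = \left(\sqrt{1 + \frac{4}{25}} + 15\right) \left(-4\right) = \left(\sqrt{\frac{29}{25}} + 15\right) \left(-4\right) = \left(\frac{\sqrt{29}}{5} + 15\right) \left(-4\right) = \left(15 + \frac{\sqrt{29}}{5}\right) \left(-4\right) = -60 - \frac{4 \sqrt{29}}{5}$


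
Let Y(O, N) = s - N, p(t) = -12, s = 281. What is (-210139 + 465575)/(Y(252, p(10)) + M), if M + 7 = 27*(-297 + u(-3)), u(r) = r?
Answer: -127718/3907 ≈ -32.690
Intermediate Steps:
Y(O, N) = 281 - N
M = -8107 (M = -7 + 27*(-297 - 3) = -7 + 27*(-300) = -7 - 8100 = -8107)
(-210139 + 465575)/(Y(252, p(10)) + M) = (-210139 + 465575)/((281 - 1*(-12)) - 8107) = 255436/((281 + 12) - 8107) = 255436/(293 - 8107) = 255436/(-7814) = 255436*(-1/7814) = -127718/3907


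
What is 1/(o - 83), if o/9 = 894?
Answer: 1/7963 ≈ 0.00012558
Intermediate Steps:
o = 8046 (o = 9*894 = 8046)
1/(o - 83) = 1/(8046 - 83) = 1/7963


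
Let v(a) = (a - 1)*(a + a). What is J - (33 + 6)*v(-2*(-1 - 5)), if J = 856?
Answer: -9440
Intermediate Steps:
v(a) = 2*a*(-1 + a) (v(a) = (-1 + a)*(2*a) = 2*a*(-1 + a))
J - (33 + 6)*v(-2*(-1 - 5)) = 856 - (33 + 6)*2*(-2*(-1 - 5))*(-1 - 2*(-1 - 5)) = 856 - 39*2*(-2*(-6))*(-1 - 2*(-6)) = 856 - 39*2*12*(-1 + 12) = 856 - 39*2*12*11 = 856 - 39*264 = 856 - 1*10296 = 856 - 10296 = -9440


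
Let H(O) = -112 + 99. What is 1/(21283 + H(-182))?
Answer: 1/21270 ≈ 4.7015e-5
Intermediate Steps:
H(O) = -13
1/(21283 + H(-182)) = 1/(21283 - 13) = 1/21270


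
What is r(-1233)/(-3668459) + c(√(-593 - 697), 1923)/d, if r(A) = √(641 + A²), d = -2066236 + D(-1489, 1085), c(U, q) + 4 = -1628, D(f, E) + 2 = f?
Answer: 96/121631 - √1520930/3668459 ≈ 0.00045309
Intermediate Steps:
D(f, E) = -2 + f
c(U, q) = -1632 (c(U, q) = -4 - 1628 = -1632)
d = -2067727 (d = -2066236 + (-2 - 1489) = -2066236 - 1491 = -2067727)
r(-1233)/(-3668459) + c(√(-593 - 697), 1923)/d = √(641 + (-1233)²)/(-3668459) - 1632/(-2067727) = √(641 + 1520289)*(-1/3668459) - 1632*(-1/2067727) = √1520930*(-1/3668459) + 96/121631 = -√1520930/3668459 + 96/121631 = 96/121631 - √1520930/3668459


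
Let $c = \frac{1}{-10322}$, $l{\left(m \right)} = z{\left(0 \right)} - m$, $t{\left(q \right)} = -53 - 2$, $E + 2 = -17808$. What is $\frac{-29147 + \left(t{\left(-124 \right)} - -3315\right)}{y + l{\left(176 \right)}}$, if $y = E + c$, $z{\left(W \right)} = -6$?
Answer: $\frac{89068538}{61904475} \approx 1.4388$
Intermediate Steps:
$E = -17810$ ($E = -2 - 17808 = -17810$)
$t{\left(q \right)} = -55$
$l{\left(m \right)} = -6 - m$
$c = - \frac{1}{10322} \approx -9.688 \cdot 10^{-5}$
$y = - \frac{183834821}{10322}$ ($y = -17810 - \frac{1}{10322} = - \frac{183834821}{10322} \approx -17810.0$)
$\frac{-29147 + \left(t{\left(-124 \right)} - -3315\right)}{y + l{\left(176 \right)}} = \frac{-29147 - -3260}{- \frac{183834821}{10322} - 182} = \frac{-29147 + \left(-55 + 3315\right)}{- \frac{183834821}{10322} - 182} = \frac{-29147 + 3260}{- \frac{183834821}{10322} - 182} = - \frac{25887}{- \frac{185713425}{10322}} = \left(-25887\right) \left(- \frac{10322}{185713425}\right) = \frac{89068538}{61904475}$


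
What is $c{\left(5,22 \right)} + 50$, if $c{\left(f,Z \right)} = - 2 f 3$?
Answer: $20$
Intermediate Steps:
$c{\left(f,Z \right)} = - 6 f$
$c{\left(5,22 \right)} + 50 = \left(-6\right) 5 + 50 = -30 + 50 = 20$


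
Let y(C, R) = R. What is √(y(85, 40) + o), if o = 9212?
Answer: 6*√257 ≈ 96.187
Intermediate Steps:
√(y(85, 40) + o) = √(40 + 9212) = √9252 = 6*√257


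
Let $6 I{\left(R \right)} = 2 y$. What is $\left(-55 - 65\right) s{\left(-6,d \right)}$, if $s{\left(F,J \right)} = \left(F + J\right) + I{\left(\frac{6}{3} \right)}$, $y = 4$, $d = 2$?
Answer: $320$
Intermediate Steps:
$I{\left(R \right)} = \frac{4}{3}$ ($I{\left(R \right)} = \frac{2 \cdot 4}{6} = \frac{1}{6} \cdot 8 = \frac{4}{3}$)
$s{\left(F,J \right)} = \frac{4}{3} + F + J$ ($s{\left(F,J \right)} = \left(F + J\right) + \frac{4}{3} = \frac{4}{3} + F + J$)
$\left(-55 - 65\right) s{\left(-6,d \right)} = \left(-55 - 65\right) \left(\frac{4}{3} - 6 + 2\right) = \left(-55 - 65\right) \left(- \frac{8}{3}\right) = \left(-120\right) \left(- \frac{8}{3}\right) = 320$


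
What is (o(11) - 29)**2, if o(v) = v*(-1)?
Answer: 1600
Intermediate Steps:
o(v) = -v
(o(11) - 29)**2 = (-1*11 - 29)**2 = (-11 - 29)**2 = (-40)**2 = 1600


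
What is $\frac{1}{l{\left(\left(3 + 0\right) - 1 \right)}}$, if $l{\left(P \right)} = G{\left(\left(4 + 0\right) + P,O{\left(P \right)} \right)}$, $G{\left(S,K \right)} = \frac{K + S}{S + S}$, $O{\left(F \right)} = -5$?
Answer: $12$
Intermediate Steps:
$G{\left(S,K \right)} = \frac{K + S}{2 S}$
$l{\left(P \right)} = \frac{-1 + P}{2 \left(4 + P\right)}$ ($l{\left(P \right)} = \frac{-5 + \left(\left(4 + 0\right) + P\right)}{2 \left(\left(4 + 0\right) + P\right)} = \frac{-5 + \left(4 + P\right)}{2 \left(4 + P\right)} = \frac{-1 + P}{2 \left(4 + P\right)}$)
$\frac{1}{l{\left(\left(3 + 0\right) - 1 \right)}} = \frac{1}{\frac{1}{2} \frac{1}{4 + \left(\left(3 + 0\right) - 1\right)} \left(-1 + \left(\left(3 + 0\right) - 1\right)\right)} = \frac{1}{\frac{1}{2} \frac{1}{4 + \left(3 - 1\right)} \left(-1 + \left(3 - 1\right)\right)} = \frac{1}{\frac{1}{2} \frac{1}{4 + 2} \left(-1 + 2\right)} = \frac{1}{\frac{1}{2} \cdot \frac{1}{6} \cdot 1} = \frac{1}{\frac{1}{12}} = 12$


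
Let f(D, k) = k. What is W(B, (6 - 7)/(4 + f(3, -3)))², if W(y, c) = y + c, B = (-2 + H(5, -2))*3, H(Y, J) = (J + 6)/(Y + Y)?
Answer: 841/25 ≈ 33.640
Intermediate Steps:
H(Y, J) = (6 + J)/(2*Y) (H(Y, J) = (6 + J)/((2*Y)) = (6 + J)*(1/(2*Y)) = (6 + J)/(2*Y))
B = -24/5 (B = (-2 + (½)*(6 - 2)/5)*3 = (-2 + (½)*(⅕)*4)*3 = (-2 + ⅖)*3 = -8/5*3 = -24/5 ≈ -4.8000)
W(y, c) = c + y
W(B, (6 - 7)/(4 + f(3, -3)))² = ((6 - 7)/(4 - 3) - 24/5)² = (-1/1 - 24/5)² = (-1*1 - 24/5)² = (-1 - 24/5)² = (-29/5)² = 841/25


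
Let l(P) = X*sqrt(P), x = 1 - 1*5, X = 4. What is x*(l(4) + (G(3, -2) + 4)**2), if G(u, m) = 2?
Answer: -176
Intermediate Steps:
x = -4 (x = 1 - 5 = -4)
l(P) = 4*sqrt(P)
x*(l(4) + (G(3, -2) + 4)**2) = -4*(4*sqrt(4) + (2 + 4)**2) = -4*(4*2 + 6**2) = -4*(8 + 36) = -4*44 = -176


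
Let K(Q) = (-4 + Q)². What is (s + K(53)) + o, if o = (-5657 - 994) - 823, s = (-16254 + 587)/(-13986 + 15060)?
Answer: -5464069/1074 ≈ -5087.6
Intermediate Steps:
s = -15667/1074 ≈ -14.588
o = -7474 (o = -6651 - 823 = -7474)
(s + K(53)) + o = (-15667/1074 + (-4 + 53)²) - 7474 = (-15667/1074 + 49²) - 7474 = (-15667/1074 + 2401) - 7474 = 2563007/1074 - 7474 = -5464069/1074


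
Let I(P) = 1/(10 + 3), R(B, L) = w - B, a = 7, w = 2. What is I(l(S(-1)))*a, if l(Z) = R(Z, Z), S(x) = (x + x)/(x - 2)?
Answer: 7/13 ≈ 0.53846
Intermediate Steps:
R(B, L) = 2 - B
S(x) = 2*x/(-2 + x) (S(x) = (2*x)/(-2 + x) = 2*x/(-2 + x))
l(Z) = 2 - Z
I(P) = 1/13
I(l(S(-1)))*a = (1/13)*7 = 7/13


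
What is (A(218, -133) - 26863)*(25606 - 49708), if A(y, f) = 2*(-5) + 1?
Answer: 647668944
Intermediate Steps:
A(y, f) = -9 (A(y, f) = -10 + 1 = -9)
(A(218, -133) - 26863)*(25606 - 49708) = (-9 - 26863)*(25606 - 49708) = -26872*(-24102) = 647668944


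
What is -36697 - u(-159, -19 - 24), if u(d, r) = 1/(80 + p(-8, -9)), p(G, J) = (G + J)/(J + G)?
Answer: -2972458/81 ≈ -36697.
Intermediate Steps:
p(G, J) = 1 (p(G, J) = (G + J)/(G + J) = 1)
u(d, r) = 1/81 (u(d, r) = 1/(80 + 1) = 1/81)
-36697 - u(-159, -19 - 24) = -36697 - 1*1/81 = -36697 - 1/81 = -2972458/81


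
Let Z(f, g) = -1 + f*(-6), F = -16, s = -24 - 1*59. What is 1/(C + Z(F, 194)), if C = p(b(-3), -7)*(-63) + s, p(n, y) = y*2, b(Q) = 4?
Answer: 1/894 ≈ 0.0011186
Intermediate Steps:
p(n, y) = 2*y
s = -83 (s = -24 - 59 = -83)
Z(f, g) = -1 - 6*f
C = 799 (C = (2*(-7))*(-63) - 83 = -14*(-63) - 83 = 882 - 83 = 799)
1/(C + Z(F, 194)) = 1/(799 + (-1 - 6*(-16))) = 1/(799 + (-1 + 96)) = 1/(799 + 95) = 1/894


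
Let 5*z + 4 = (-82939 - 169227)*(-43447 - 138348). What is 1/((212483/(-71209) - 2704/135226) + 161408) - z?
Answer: -2740357214164761042510953/298888164934265 ≈ -9.1685e+9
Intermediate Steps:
z = 45842517966/5 (z = -⅘ + ((-82939 - 169227)*(-43447 - 138348))/5 = -⅘ + (-252166*(-181795))/5 = -⅘ + (⅕)*45842517970 = -⅘ + 9168503594 = 45842517966/5 ≈ 9.1685e+9)
1/((212483/(-71209) - 2704/135226) + 161408) - z = 1/((212483/(-71209) - 2704/135226) + 161408) - 1*45842517966/5 = 1/((212483*(-1/71209) - 2704*1/135226) + 161408) - 45842517966/5 = 1/((-212483/71209 - 104/5201) + 161408) - 45842517966/5 = 1/(-1112529819/370358009 + 161408) - 45842517966/5 = 1/(59777632986853/370358009) - 45842517966/5 = 370358009/59777632986853 - 45842517966/5 = -2740357214164761042510953/298888164934265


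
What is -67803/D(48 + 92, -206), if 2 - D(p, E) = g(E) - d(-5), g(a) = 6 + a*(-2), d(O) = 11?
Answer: 22601/135 ≈ 167.41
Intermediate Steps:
g(a) = 6 - 2*a
D(p, E) = 7 + 2*E (D(p, E) = 2 - ((6 - 2*E) - 1*11) = 2 - ((6 - 2*E) - 11) = 2 - (-5 - 2*E) = 2 + (5 + 2*E) = 7 + 2*E)
-67803/D(48 + 92, -206) = -67803/(7 + 2*(-206)) = -67803/(7 - 412) = -67803/(-405) = -67803*(-1/405) = 22601/135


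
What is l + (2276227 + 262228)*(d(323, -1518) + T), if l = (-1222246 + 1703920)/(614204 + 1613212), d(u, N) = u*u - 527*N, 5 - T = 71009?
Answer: 785283854145418459/371236 ≈ 2.1153e+12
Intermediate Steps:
T = -71004 (T = 5 - 1*71009 = 5 - 71009 = -71004)
d(u, N) = u² - 527*N
l = 80279/371236 (l = 481674/2227416 = 481674*(1/2227416) = 80279/371236 ≈ 0.21625)
l + (2276227 + 262228)*(d(323, -1518) + T) = 80279/371236 + (2276227 + 262228)*((323² - 527*(-1518)) - 71004) = 80279/371236 + 2538455*((104329 + 799986) - 71004) = 80279/371236 + 2538455*(904315 - 71004) = 80279/371236 + 2538455*833311 = 80279/371236 + 2115322474505 = 785283854145418459/371236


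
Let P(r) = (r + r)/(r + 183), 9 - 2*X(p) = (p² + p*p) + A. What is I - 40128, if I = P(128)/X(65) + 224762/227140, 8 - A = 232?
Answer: -284047029899093/7078698990 ≈ -40127.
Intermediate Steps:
A = -224 (A = 8 - 1*232 = 8 - 232 = -224)
X(p) = 233/2 - p² (X(p) = 9/2 - ((p² + p*p) - 224)/2 = 9/2 - ((p² + p²) - 224)/2 = 9/2 - (2*p² - 224)/2 = 9/2 - (-224 + 2*p²)/2 = 9/2 + (112 - p²) = 233/2 - p²)
P(r) = 2*r/(183 + r) (P(r) = (2*r)/(183 + r) = 2*r/(183 + r))
I = 7003171627/7078698990 (I = (2*128/(183 + 128))/(233/2 - 1*65²) + 224762/227140 = (2*128/311)/(233/2 - 1*4225) + 224762*(1/227140) = (2*128*(1/311))/(233/2 - 4225) + 2741/2770 = 256/(311*(-8217/2)) + 2741/2770 = (256/311)*(-2/8217) + 2741/2770 = -512/2555487 + 2741/2770 = 7003171627/7078698990 ≈ 0.98933)
I - 40128 = 7003171627/7078698990 - 40128 = -284047029899093/7078698990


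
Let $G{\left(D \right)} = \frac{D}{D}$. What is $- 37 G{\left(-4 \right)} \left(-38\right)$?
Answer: $1406$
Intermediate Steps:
$G{\left(D \right)} = 1$
$- 37 G{\left(-4 \right)} \left(-38\right) = \left(-37\right) 1 \left(-38\right) = \left(-37\right) \left(-38\right) = 1406$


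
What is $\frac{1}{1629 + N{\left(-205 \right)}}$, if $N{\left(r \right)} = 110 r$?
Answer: $- \frac{1}{20921} \approx -4.7799 \cdot 10^{-5}$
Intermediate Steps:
$\frac{1}{1629 + N{\left(-205 \right)}} = \frac{1}{1629 + 110 \left(-205\right)} = \frac{1}{1629 - 22550} = \frac{1}{-20921} = - \frac{1}{20921}$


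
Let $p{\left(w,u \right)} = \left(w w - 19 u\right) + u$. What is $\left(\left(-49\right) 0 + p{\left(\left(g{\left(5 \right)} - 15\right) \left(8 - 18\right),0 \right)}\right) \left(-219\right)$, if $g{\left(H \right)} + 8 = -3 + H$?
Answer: $-9657900$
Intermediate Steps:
$g{\left(H \right)} = -11 + H$ ($g{\left(H \right)} = -8 + \left(-3 + H\right) = -11 + H$)
$p{\left(w,u \right)} = w^{2} - 18 u$ ($p{\left(w,u \right)} = \left(w^{2} - 19 u\right) + u = w^{2} - 18 u$)
$\left(\left(-49\right) 0 + p{\left(\left(g{\left(5 \right)} - 15\right) \left(8 - 18\right),0 \right)}\right) \left(-219\right) = \left(\left(-49\right) 0 + \left(\left(\left(\left(-11 + 5\right) - 15\right) \left(8 - 18\right)\right)^{2} - 0\right)\right) \left(-219\right) = \left(0 + \left(\left(\left(-6 - 15\right) \left(-10\right)\right)^{2} + 0\right)\right) \left(-219\right) = \left(0 + \left(\left(\left(-21\right) \left(-10\right)\right)^{2} + 0\right)\right) \left(-219\right) = \left(0 + \left(210^{2} + 0\right)\right) \left(-219\right) = \left(0 + \left(44100 + 0\right)\right) \left(-219\right) = \left(0 + 44100\right) \left(-219\right) = 44100 \left(-219\right) = -9657900$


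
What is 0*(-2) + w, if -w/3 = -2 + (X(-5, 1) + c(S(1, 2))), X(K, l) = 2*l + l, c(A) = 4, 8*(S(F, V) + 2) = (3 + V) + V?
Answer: -15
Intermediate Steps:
S(F, V) = -13/8 + V/4 (S(F, V) = -2 + ((3 + V) + V)/8 = -2 + (3 + 2*V)/8 = -2 + (3/8 + V/4) = -13/8 + V/4)
X(K, l) = 3*l
w = -15 (w = -3*(-2 + (3*1 + 4)) = -3*(-2 + (3 + 4)) = -3*(-2 + 7) = -3*5 = -15)
0*(-2) + w = 0*(-2) - 15 = 0 - 15 = -15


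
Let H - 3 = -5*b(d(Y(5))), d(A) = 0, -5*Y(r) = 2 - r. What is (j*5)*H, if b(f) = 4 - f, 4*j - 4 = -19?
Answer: 1275/4 ≈ 318.75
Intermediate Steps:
j = -15/4 (j = 1 + (1/4)*(-19) = 1 - 19/4 = -15/4 ≈ -3.7500)
Y(r) = -2/5 + r/5 (Y(r) = -(2 - r)/5 = -2/5 + r/5)
H = -17 (H = 3 - 5*(4 - 1*0) = 3 - 5*(4 + 0) = 3 - 5*4 = 3 - 20 = -17)
(j*5)*H = -15/4*5*(-17) = -75/4*(-17) = 1275/4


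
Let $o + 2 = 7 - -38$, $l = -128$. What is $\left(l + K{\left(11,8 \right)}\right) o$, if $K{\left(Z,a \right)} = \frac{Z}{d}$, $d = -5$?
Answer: $- \frac{27993}{5} \approx -5598.6$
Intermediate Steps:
$o = 43$ ($o = -2 + \left(7 - -38\right) = -2 + \left(7 + 38\right) = -2 + 45 = 43$)
$K{\left(Z,a \right)} = - \frac{Z}{5}$ ($K{\left(Z,a \right)} = \frac{Z}{-5} = Z \left(- \frac{1}{5}\right) = - \frac{Z}{5}$)
$\left(l + K{\left(11,8 \right)}\right) o = \left(-128 - \frac{11}{5}\right) 43 = \left(- \frac{651}{5}\right) 43 = - \frac{27993}{5}$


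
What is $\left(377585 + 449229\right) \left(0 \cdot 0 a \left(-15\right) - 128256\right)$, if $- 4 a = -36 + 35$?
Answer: $-106043856384$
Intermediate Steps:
$a = \frac{1}{4}$ ($a = - \frac{-36 + 35}{4} = \left(- \frac{1}{4}\right) \left(-1\right) = \frac{1}{4} \approx 0.25$)
$\left(377585 + 449229\right) \left(0 \cdot 0 a \left(-15\right) - 128256\right) = \left(377585 + 449229\right) \left(0 \cdot 0 \cdot \frac{1}{4} \left(-15\right) - 128256\right) = 826814 \left(0 \cdot \frac{1}{4} \left(-15\right) - 128256\right) = 826814 \left(0 \left(-15\right) - 128256\right) = 826814 \left(0 - 128256\right) = 826814 \left(-128256\right) = -106043856384$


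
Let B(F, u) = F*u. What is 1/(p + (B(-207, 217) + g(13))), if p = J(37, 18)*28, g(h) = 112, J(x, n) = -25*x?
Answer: -1/70707 ≈ -1.4143e-5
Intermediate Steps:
p = -25900 (p = -25*37*28 = -925*28 = -25900)
1/(p + (B(-207, 217) + g(13))) = 1/(-25900 + (-207*217 + 112)) = 1/(-25900 + (-44919 + 112)) = 1/(-25900 - 44807) = 1/(-70707) = -1/70707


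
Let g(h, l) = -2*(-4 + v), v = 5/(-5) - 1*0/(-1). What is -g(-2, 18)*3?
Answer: -30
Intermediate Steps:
v = -1 (v = 5*(-⅕) + 0*(-1) = -1 + 0 = -1)
g(h, l) = 10 (g(h, l) = -2*(-4 - 1) = -2*(-5) = 10)
-g(-2, 18)*3 = -1*10*3 = -10*3 = -30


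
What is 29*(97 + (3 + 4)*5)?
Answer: 3828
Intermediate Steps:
29*(97 + (3 + 4)*5) = 29*(97 + 7*5) = 29*(97 + 35) = 29*132 = 3828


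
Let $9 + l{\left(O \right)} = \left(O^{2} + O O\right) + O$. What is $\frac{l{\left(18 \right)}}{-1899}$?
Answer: $- \frac{73}{211} \approx -0.34597$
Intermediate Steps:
$l{\left(O \right)} = -9 + O + 2 O^{2}$ ($l{\left(O \right)} = -9 + \left(\left(O^{2} + O O\right) + O\right) = -9 + \left(\left(O^{2} + O^{2}\right) + O\right) = -9 + \left(2 O^{2} + O\right) = -9 + \left(O + 2 O^{2}\right) = -9 + O + 2 O^{2}$)
$\frac{l{\left(18 \right)}}{-1899} = \frac{-9 + 18 + 2 \cdot 18^{2}}{-1899} = \left(-9 + 18 + 2 \cdot 324\right) \left(- \frac{1}{1899}\right) = \left(-9 + 18 + 648\right) \left(- \frac{1}{1899}\right) = 657 \left(- \frac{1}{1899}\right) = - \frac{73}{211}$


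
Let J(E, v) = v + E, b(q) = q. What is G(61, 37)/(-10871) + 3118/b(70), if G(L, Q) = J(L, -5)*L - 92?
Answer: 343501/7765 ≈ 44.237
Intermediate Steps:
J(E, v) = E + v
G(L, Q) = -92 + L*(-5 + L) (G(L, Q) = (L - 5)*L - 92 = (-5 + L)*L - 92 = L*(-5 + L) - 92 = -92 + L*(-5 + L))
G(61, 37)/(-10871) + 3118/b(70) = (-92 + 61*(-5 + 61))/(-10871) + 3118/70 = (-92 + 61*56)*(-1/10871) + 3118*(1/70) = (-92 + 3416)*(-1/10871) + 1559/35 = 3324*(-1/10871) + 1559/35 = -3324/10871 + 1559/35 = 343501/7765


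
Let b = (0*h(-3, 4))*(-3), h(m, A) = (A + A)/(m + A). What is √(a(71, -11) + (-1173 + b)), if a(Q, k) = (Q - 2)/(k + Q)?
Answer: I*√117185/10 ≈ 34.232*I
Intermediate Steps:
h(m, A) = 2*A/(A + m) (h(m, A) = (2*A)/(A + m) = 2*A/(A + m))
b = 0 (b = (0*(2*4/(4 - 3)))*(-3) = (0*(2*4/1))*(-3) = (0*(2*4*1))*(-3) = (0*8)*(-3) = 0*(-3) = 0)
a(Q, k) = (-2 + Q)/(Q + k)
√(a(71, -11) + (-1173 + b)) = √((-2 + 71)/(71 - 11) + (-1173 + 0)) = √(69/60 - 1173) = √((1/60)*69 - 1173) = √(23/20 - 1173) = √(-23437/20) = I*√117185/10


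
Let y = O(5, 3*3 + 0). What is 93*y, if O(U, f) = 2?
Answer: 186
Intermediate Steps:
y = 2
93*y = 93*2 = 186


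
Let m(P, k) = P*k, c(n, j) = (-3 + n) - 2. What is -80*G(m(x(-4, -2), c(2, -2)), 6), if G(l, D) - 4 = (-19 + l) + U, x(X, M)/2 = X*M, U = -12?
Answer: 6000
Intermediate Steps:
x(X, M) = 2*M*X (x(X, M) = 2*(X*M) = 2*(M*X) = 2*M*X)
c(n, j) = -5 + n
G(l, D) = -27 + l (G(l, D) = 4 + ((-19 + l) - 12) = 4 + (-31 + l) = -27 + l)
-80*G(m(x(-4, -2), c(2, -2)), 6) = -80*(-27 + (2*(-2)*(-4))*(-5 + 2)) = -80*(-27 + 16*(-3)) = -80*(-27 - 48) = -80*(-75) = 6000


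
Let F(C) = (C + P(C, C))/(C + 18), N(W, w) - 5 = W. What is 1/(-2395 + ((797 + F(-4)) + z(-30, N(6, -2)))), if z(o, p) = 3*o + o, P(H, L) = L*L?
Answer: -7/12020 ≈ -0.00058236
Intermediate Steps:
N(W, w) = 5 + W
P(H, L) = L**2
z(o, p) = 4*o
F(C) = (C + C**2)/(18 + C) (F(C) = (C + C**2)/(C + 18) = (C + C**2)/(18 + C))
1/(-2395 + ((797 + F(-4)) + z(-30, N(6, -2)))) = 1/(-2395 + ((797 - 4*(1 - 4)/(18 - 4)) + 4*(-30))) = 1/(-2395 + ((797 - 4*(-3)/14) - 120)) = 1/(-2395 + ((797 - 4*1/14*(-3)) - 120)) = 1/(-2395 + ((797 + 6/7) - 120)) = 1/(-2395 + (5585/7 - 120)) = 1/(-2395 + 4745/7) = 1/(-12020/7) = -7/12020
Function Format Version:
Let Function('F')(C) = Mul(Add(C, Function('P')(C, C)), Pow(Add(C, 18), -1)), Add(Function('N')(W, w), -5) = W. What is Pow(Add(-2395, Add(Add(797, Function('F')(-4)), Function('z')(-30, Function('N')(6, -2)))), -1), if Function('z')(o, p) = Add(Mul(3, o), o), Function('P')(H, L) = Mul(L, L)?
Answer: Rational(-7, 12020) ≈ -0.00058236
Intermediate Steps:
Function('N')(W, w) = Add(5, W)
Function('P')(H, L) = Pow(L, 2)
Function('z')(o, p) = Mul(4, o)
Function('F')(C) = Mul(Pow(Add(18, C), -1), Add(C, Pow(C, 2))) (Function('F')(C) = Mul(Add(C, Pow(C, 2)), Pow(Add(C, 18), -1)) = Mul(Add(C, Pow(C, 2)), Pow(Add(18, C), -1)) = Mul(Pow(Add(18, C), -1), Add(C, Pow(C, 2))))
Pow(Add(-2395, Add(Add(797, Function('F')(-4)), Function('z')(-30, Function('N')(6, -2)))), -1) = Pow(Add(-2395, Add(Add(797, Mul(-4, Pow(Add(18, -4), -1), Add(1, -4))), Mul(4, -30))), -1) = Pow(Add(-2395, Add(Add(797, Mul(-4, Pow(14, -1), -3)), -120)), -1) = Pow(Add(-2395, Add(Add(797, Mul(-4, Rational(1, 14), -3)), -120)), -1) = Pow(Add(-2395, Add(Add(797, Rational(6, 7)), -120)), -1) = Pow(Add(-2395, Add(Rational(5585, 7), -120)), -1) = Pow(Add(-2395, Rational(4745, 7)), -1) = Pow(Rational(-12020, 7), -1) = Rational(-7, 12020)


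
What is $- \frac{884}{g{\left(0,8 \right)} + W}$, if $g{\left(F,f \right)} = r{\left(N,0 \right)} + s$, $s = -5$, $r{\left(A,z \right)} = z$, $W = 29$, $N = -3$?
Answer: $- \frac{221}{6} \approx -36.833$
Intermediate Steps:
$g{\left(F,f \right)} = -5$ ($g{\left(F,f \right)} = 0 - 5 = -5$)
$- \frac{884}{g{\left(0,8 \right)} + W} = - \frac{884}{-5 + 29} = - \frac{884}{24} = \left(-884\right) \frac{1}{24} = - \frac{221}{6}$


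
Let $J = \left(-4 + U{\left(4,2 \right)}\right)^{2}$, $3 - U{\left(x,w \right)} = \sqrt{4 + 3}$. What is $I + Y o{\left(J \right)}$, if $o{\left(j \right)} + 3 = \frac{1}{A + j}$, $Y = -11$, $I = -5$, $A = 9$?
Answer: $\frac{7121}{261} + \frac{22 \sqrt{7}}{261} \approx 27.507$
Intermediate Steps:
$U{\left(x,w \right)} = 3 - \sqrt{7}$ ($U{\left(x,w \right)} = 3 - \sqrt{4 + 3} = 3 - \sqrt{7}$)
$J = \left(-1 - \sqrt{7}\right)^{2}$ ($J = \left(-4 + \left(3 - \sqrt{7}\right)\right)^{2} = \left(-1 - \sqrt{7}\right)^{2} \approx 13.292$)
$o{\left(j \right)} = -3 + \frac{1}{9 + j}$
$I + Y o{\left(J \right)} = -5 - 11 \frac{-26 - 3 \left(1 + \sqrt{7}\right)^{2}}{9 + \left(1 + \sqrt{7}\right)^{2}} = -5 - \frac{11 \left(-26 - 3 \left(1 + \sqrt{7}\right)^{2}\right)}{9 + \left(1 + \sqrt{7}\right)^{2}}$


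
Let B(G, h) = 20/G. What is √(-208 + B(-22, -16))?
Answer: I*√25278/11 ≈ 14.454*I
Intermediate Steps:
√(-208 + B(-22, -16)) = √(-208 + 20/(-22)) = √(-208 + 20*(-1/22)) = √(-208 - 10/11) = √(-2298/11) = I*√25278/11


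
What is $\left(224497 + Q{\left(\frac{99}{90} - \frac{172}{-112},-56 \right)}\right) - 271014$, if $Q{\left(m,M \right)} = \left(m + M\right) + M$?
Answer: $- \frac{6527691}{140} \approx -46626.0$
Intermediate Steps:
$Q{\left(m,M \right)} = m + 2 M$ ($Q{\left(m,M \right)} = \left(M + m\right) + M = m + 2 M$)
$\left(224497 + Q{\left(\frac{99}{90} - \frac{172}{-112},-56 \right)}\right) - 271014 = \left(224497 + \left(\left(\frac{99}{90} - \frac{172}{-112}\right) + 2 \left(-56\right)\right)\right) - 271014 = \left(224497 + \left(\left(99 \cdot \frac{1}{90} - - \frac{43}{28}\right) - 112\right)\right) - 271014 = \left(224497 + \left(\left(\frac{11}{10} + \frac{43}{28}\right) - 112\right)\right) - 271014 = \left(224497 + \left(\frac{369}{140} - 112\right)\right) - 271014 = \left(224497 - \frac{15311}{140}\right) - 271014 = \frac{31414269}{140} - 271014 = - \frac{6527691}{140}$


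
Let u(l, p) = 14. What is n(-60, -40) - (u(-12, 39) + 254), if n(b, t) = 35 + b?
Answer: -293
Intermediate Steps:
n(-60, -40) - (u(-12, 39) + 254) = (35 - 60) - (14 + 254) = -25 - 1*268 = -25 - 268 = -293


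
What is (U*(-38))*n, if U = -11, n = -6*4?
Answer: -10032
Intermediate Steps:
n = -24
(U*(-38))*n = -11*(-38)*(-24) = 418*(-24) = -10032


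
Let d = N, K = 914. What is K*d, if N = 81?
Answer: 74034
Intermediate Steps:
d = 81
K*d = 914*81 = 74034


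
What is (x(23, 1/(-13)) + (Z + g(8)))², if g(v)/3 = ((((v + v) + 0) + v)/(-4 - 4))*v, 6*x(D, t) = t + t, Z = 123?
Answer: 3952144/1521 ≈ 2598.4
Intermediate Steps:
x(D, t) = t/3 (x(D, t) = (t + t)/6 = (2*t)/6 = t/3)
g(v) = -9*v²/8 (g(v) = 3*(((((v + v) + 0) + v)/(-4 - 4))*v) = 3*((((2*v + 0) + v)/(-8))*v) = 3*(((2*v + v)*(-⅛))*v) = 3*(((3*v)*(-⅛))*v) = 3*((-3*v/8)*v) = 3*(-3*v²/8) = -9*v²/8)
(x(23, 1/(-13)) + (Z + g(8)))² = ((⅓)/(-13) + (123 - 9/8*8²))² = ((⅓)*(-1/13) + (123 - 9/8*64))² = (-1/39 + (123 - 72))² = (-1/39 + 51)² = (1988/39)² = 3952144/1521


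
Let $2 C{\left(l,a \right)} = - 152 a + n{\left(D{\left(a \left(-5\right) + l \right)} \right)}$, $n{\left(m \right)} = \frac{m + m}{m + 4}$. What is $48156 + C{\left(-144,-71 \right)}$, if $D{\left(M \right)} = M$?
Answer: $\frac{11513891}{215} \approx 53553.0$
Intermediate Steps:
$n{\left(m \right)} = \frac{2 m}{4 + m}$
$C{\left(l,a \right)} = - 76 a + \frac{l - 5 a}{4 + l - 5 a}$ ($C{\left(l,a \right)} = \frac{- 152 a + \frac{2 \left(a \left(-5\right) + l\right)}{4 + \left(a \left(-5\right) + l\right)}}{2} = \frac{- 152 a + \frac{2 \left(- 5 a + l\right)}{4 - \left(- l + 5 a\right)}}{2} = \frac{- 152 a + \frac{2 \left(l - 5 a\right)}{4 - \left(- l + 5 a\right)}}{2} = \frac{- 152 a + \frac{2 \left(l - 5 a\right)}{4 + l - 5 a}}{2} = - 76 a + \frac{l - 5 a}{4 + l - 5 a}$)
$48156 + C{\left(-144,-71 \right)} = 48156 + \frac{-144 - -355 - - 5396 \left(4 - 144 - -355\right)}{4 - 144 - -355} = 48156 + \frac{-144 + 355 - - 5396 \left(4 - 144 + 355\right)}{4 - 144 + 355} = 48156 + \frac{-144 + 355 - \left(-5396\right) 215}{215} = 48156 + \frac{-144 + 355 + 1160140}{215} = 48156 + \frac{1}{215} \cdot 1160351 = 48156 + \frac{1160351}{215} = \frac{11513891}{215}$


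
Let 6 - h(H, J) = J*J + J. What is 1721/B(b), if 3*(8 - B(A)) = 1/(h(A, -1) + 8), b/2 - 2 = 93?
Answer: 72282/335 ≈ 215.77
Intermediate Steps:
b = 190 (b = 4 + 2*93 = 4 + 186 = 190)
h(H, J) = 6 - J - J**2 (h(H, J) = 6 - (J*J + J) = 6 - (J**2 + J) = 6 - (J + J**2) = 6 + (-J - J**2) = 6 - J - J**2)
B(A) = 335/42 (B(A) = 8 - 1/(3*((6 - 1*(-1) - 1*(-1)**2) + 8)) = 8 - 1/(3*((6 + 1 - 1*1) + 8)) = 8 - 1/(3*((6 + 1 - 1) + 8)) = 8 - 1/(3*(6 + 8)) = 8 - 1/3/14 = 8 - 1/3*1/14 = 8 - 1/42 = 335/42)
1721/B(b) = 1721/(335/42) = 1721*(42/335) = 72282/335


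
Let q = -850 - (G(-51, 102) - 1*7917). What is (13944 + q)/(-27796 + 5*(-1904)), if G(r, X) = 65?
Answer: -10473/18658 ≈ -0.56131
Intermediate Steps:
q = 7002 (q = -850 - (65 - 1*7917) = -850 - (65 - 7917) = -850 - 1*(-7852) = -850 + 7852 = 7002)
(13944 + q)/(-27796 + 5*(-1904)) = (13944 + 7002)/(-27796 + 5*(-1904)) = 20946/(-27796 - 9520) = 20946/(-37316) = 20946*(-1/37316) = -10473/18658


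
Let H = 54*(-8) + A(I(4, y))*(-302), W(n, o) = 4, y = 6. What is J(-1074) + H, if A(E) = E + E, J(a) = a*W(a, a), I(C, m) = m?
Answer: -8352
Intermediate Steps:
J(a) = 4*a (J(a) = a*4 = 4*a)
A(E) = 2*E
H = -4056 (H = 54*(-8) + (2*6)*(-302) = -432 + 12*(-302) = -432 - 3624 = -4056)
J(-1074) + H = 4*(-1074) - 4056 = -4296 - 4056 = -8352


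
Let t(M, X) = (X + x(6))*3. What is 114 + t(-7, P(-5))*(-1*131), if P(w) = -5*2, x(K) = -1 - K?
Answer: 6795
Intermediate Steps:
P(w) = -10
t(M, X) = -21 + 3*X (t(M, X) = (X + (-1 - 1*6))*3 = (X + (-1 - 6))*3 = (X - 7)*3 = (-7 + X)*3 = -21 + 3*X)
114 + t(-7, P(-5))*(-1*131) = 114 + (-21 + 3*(-10))*(-1*131) = 114 + (-21 - 30)*(-131) = 114 - 51*(-131) = 114 + 6681 = 6795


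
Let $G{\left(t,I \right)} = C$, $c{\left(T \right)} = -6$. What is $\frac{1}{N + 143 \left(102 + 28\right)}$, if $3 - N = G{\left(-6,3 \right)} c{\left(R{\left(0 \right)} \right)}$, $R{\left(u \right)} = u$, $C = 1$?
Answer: $\frac{1}{18599} \approx 5.3766 \cdot 10^{-5}$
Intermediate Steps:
$G{\left(t,I \right)} = 1$
$N = 9$ ($N = 3 - 1 \left(-6\right) = 3 - -6 = 3 + 6 = 9$)
$\frac{1}{N + 143 \left(102 + 28\right)} = \frac{1}{9 + 143 \left(102 + 28\right)} = \frac{1}{9 + 143 \cdot 130} = \frac{1}{9 + 18590} = \frac{1}{18599}$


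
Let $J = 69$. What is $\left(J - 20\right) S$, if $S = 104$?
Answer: $5096$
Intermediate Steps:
$\left(J - 20\right) S = \left(69 - 20\right) 104 = 49 \cdot 104 = 5096$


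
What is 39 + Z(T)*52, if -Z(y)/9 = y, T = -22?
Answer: 10335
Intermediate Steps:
Z(y) = -9*y
39 + Z(T)*52 = 39 - 9*(-22)*52 = 39 + 198*52 = 39 + 10296 = 10335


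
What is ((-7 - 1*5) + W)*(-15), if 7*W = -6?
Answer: 1350/7 ≈ 192.86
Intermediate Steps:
W = -6/7 (W = (1/7)*(-6) = -6/7 ≈ -0.85714)
((-7 - 1*5) + W)*(-15) = ((-7 - 1*5) - 6/7)*(-15) = ((-7 - 5) - 6/7)*(-15) = (-12 - 6/7)*(-15) = -90/7*(-15) = 1350/7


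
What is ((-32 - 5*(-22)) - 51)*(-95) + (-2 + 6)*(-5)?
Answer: -2585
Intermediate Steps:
((-32 - 5*(-22)) - 51)*(-95) + (-2 + 6)*(-5) = ((-32 + 110) - 51)*(-95) + 4*(-5) = (78 - 51)*(-95) - 20 = 27*(-95) - 20 = -2565 - 20 = -2585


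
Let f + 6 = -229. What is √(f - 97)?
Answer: 2*I*√83 ≈ 18.221*I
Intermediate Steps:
f = -235 (f = -6 - 229 = -235)
√(f - 97) = √(-235 - 97) = √(-332) = 2*I*√83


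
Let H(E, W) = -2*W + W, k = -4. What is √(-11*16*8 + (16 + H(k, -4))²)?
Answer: 12*I*√7 ≈ 31.749*I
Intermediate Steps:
H(E, W) = -W
√(-11*16*8 + (16 + H(k, -4))²) = √(-11*16*8 + (16 - 1*(-4))²) = √(-176*8 + (16 + 4)²) = √(-1408 + 20²) = √(-1408 + 400) = √(-1008) = 12*I*√7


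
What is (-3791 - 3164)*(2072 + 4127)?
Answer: -43114045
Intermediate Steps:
(-3791 - 3164)*(2072 + 4127) = -6955*6199 = -43114045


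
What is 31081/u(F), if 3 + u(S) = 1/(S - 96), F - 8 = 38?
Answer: -1554050/151 ≈ -10292.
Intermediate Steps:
F = 46 (F = 8 + 38 = 46)
u(S) = -3 + 1/(-96 + S) (u(S) = -3 + 1/(S - 96) = -3 + 1/(-96 + S))
31081/u(F) = 31081/(((289 - 3*46)/(-96 + 46))) = 31081/(((289 - 138)/(-50))) = 31081/((-1/50*151)) = 31081/(-151/50) = 31081*(-50/151) = -1554050/151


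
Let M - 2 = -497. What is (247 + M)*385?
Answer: -95480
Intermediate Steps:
M = -495 (M = 2 - 497 = -495)
(247 + M)*385 = (247 - 495)*385 = -248*385 = -95480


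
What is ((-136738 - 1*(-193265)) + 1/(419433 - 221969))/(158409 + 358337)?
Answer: 11162047529/102038732144 ≈ 0.10939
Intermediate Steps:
((-136738 - 1*(-193265)) + 1/(419433 - 221969))/(158409 + 358337) = ((-136738 + 193265) + 1/197464)/516746 = (56527 + 1/197464)*(1/516746) = (11162047529/197464)*(1/516746) = 11162047529/102038732144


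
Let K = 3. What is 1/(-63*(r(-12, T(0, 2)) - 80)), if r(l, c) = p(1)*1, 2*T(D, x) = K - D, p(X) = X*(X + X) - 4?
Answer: 1/5166 ≈ 0.00019357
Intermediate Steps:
p(X) = -4 + 2*X**2 (p(X) = X*(2*X) - 4 = 2*X**2 - 4 = -4 + 2*X**2)
T(D, x) = 3/2 - D/2 (T(D, x) = (3 - D)/2 = 3/2 - D/2)
r(l, c) = -2 (r(l, c) = (-4 + 2*1**2)*1 = (-4 + 2*1)*1 = (-4 + 2)*1 = -2*1 = -2)
1/(-63*(r(-12, T(0, 2)) - 80)) = 1/(-63*(-2 - 80)) = 1/(-63*(-82)) = 1/5166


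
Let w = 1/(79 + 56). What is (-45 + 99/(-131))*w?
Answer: -222/655 ≈ -0.33893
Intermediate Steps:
w = 1/135 ≈ 0.0074074
(-45 + 99/(-131))*w = (-45 + 99/(-131))*(1/135) = (-45 + 99*(-1/131))*(1/135) = (-45 - 99/131)*(1/135) = -5994/131*1/135 = -222/655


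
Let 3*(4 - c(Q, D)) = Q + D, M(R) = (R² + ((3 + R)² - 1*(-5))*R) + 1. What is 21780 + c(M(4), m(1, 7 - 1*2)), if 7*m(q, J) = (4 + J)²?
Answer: 455752/21 ≈ 21702.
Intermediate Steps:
m(q, J) = (4 + J)²/7
M(R) = 1 + R² + R*(5 + (3 + R)²) (M(R) = (R² + ((3 + R)² + 5)*R) + 1 = (R² + (5 + (3 + R)²)*R) + 1 = (R² + R*(5 + (3 + R)²)) + 1 = 1 + R² + R*(5 + (3 + R)²))
c(Q, D) = 4 - D/3 - Q/3 (c(Q, D) = 4 - (Q + D)/3 = 4 - (D + Q)/3 = 4 + (-D/3 - Q/3) = 4 - D/3 - Q/3)
21780 + c(M(4), m(1, 7 - 1*2)) = 21780 + (4 - (4 + (7 - 1*2))²/21 - (1 + 4³ + 7*4² + 14*4)/3) = 21780 + (4 - (4 + (7 - 2))²/21 - (1 + 64 + 7*16 + 56)/3) = 21780 + (4 - (4 + 5)²/21 - (1 + 64 + 112 + 56)/3) = 21780 + (4 - 9²/21 - ⅓*233) = 21780 + (4 - 81/21 - 233/3) = 21780 + (4 - ⅓*81/7 - 233/3) = 21780 + (4 - 27/7 - 233/3) = 21780 - 1628/21 = 455752/21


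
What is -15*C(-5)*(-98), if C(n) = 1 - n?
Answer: 8820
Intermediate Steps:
-15*C(-5)*(-98) = -15*(1 - 1*(-5))*(-98) = -15*(1 + 5)*(-98) = -15*6*(-98) = -90*(-98) = 8820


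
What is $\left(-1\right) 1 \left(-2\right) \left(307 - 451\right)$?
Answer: $-288$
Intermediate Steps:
$\left(-1\right) 1 \left(-2\right) \left(307 - 451\right) = \left(-1\right) \left(-2\right) \left(-144\right) = 2 \left(-144\right) = -288$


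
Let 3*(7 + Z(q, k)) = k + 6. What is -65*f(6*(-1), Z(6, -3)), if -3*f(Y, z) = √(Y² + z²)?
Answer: 130*√2 ≈ 183.85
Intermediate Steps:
Z(q, k) = -5 + k/3 (Z(q, k) = -7 + (k + 6)/3 = -7 + (6 + k)/3 = -7 + (2 + k/3) = -5 + k/3)
f(Y, z) = -√(Y² + z²)/3
-65*f(6*(-1), Z(6, -3)) = -(-65)*√((6*(-1))² + (-5 + (⅓)*(-3))²)/3 = -(-65)*√((-6)² + (-5 - 1)²)/3 = -(-65)*√(36 + (-6)²)/3 = -(-65)*√(36 + 36)/3 = -(-65)*√72/3 = -(-65)*6*√2/3 = -(-130)*√2 = 130*√2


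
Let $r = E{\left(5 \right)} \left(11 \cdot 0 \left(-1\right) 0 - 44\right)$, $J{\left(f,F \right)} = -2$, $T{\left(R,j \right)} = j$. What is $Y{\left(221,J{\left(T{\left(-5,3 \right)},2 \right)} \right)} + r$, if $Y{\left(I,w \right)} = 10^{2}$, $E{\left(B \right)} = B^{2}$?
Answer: $-1000$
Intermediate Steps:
$Y{\left(I,w \right)} = 100$
$r = -1100$ ($r = 5^{2} \left(11 \cdot 0 \left(-1\right) 0 - 44\right) = 25 \left(11 \cdot 0 \cdot 0 - 44\right) = 25 \left(11 \cdot 0 - 44\right) = 25 \left(0 - 44\right) = 25 \left(-44\right) = -1100$)
$Y{\left(221,J{\left(T{\left(-5,3 \right)},2 \right)} \right)} + r = 100 - 1100 = -1000$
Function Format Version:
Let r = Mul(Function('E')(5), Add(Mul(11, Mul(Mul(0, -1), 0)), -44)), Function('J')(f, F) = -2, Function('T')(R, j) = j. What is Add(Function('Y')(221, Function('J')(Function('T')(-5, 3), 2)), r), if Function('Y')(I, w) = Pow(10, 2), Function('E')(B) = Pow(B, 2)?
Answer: -1000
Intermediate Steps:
Function('Y')(I, w) = 100
r = -1100 (r = Mul(Pow(5, 2), Add(Mul(11, Mul(Mul(0, -1), 0)), -44)) = Mul(25, Add(Mul(11, Mul(0, 0)), -44)) = Mul(25, Add(Mul(11, 0), -44)) = Mul(25, Add(0, -44)) = Mul(25, -44) = -1100)
Add(Function('Y')(221, Function('J')(Function('T')(-5, 3), 2)), r) = Add(100, -1100) = -1000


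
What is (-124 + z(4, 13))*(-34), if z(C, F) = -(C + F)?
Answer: 4794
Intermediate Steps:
z(C, F) = -C - F
(-124 + z(4, 13))*(-34) = (-124 + (-1*4 - 1*13))*(-34) = (-124 + (-4 - 13))*(-34) = (-124 - 17)*(-34) = -141*(-34) = 4794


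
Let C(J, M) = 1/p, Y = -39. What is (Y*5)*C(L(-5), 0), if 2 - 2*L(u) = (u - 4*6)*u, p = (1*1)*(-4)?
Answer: 195/4 ≈ 48.750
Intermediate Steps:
p = -4 (p = 1*(-4) = -4)
L(u) = 1 - u*(-24 + u)/2 (L(u) = 1 - (u - 4*6)*u/2 = 1 - (u - 24)*u/2 = 1 - (-24 + u)*u/2 = 1 - u*(-24 + u)/2)
C(J, M) = -1/4 (C(J, M) = 1/(-4) = -1/4)
(Y*5)*C(L(-5), 0) = -39*5*(-1/4) = -195*(-1/4) = 195/4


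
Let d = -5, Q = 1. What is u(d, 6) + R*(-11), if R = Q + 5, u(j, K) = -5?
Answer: -71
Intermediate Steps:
R = 6 (R = 1 + 5 = 6)
u(d, 6) + R*(-11) = -5 + 6*(-11) = -5 - 66 = -71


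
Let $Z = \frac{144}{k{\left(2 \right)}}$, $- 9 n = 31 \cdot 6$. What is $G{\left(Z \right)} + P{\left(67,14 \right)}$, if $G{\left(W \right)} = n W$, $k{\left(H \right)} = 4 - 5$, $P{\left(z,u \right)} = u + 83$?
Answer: $3073$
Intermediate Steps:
$n = - \frac{62}{3}$ ($n = - \frac{31 \cdot 6}{9} = \left(- \frac{1}{9}\right) 186 = - \frac{62}{3} \approx -20.667$)
$P{\left(z,u \right)} = 83 + u$
$k{\left(H \right)} = -1$
$Z = -144$ ($Z = \frac{144}{-1} = 144 \left(-1\right) = -144$)
$G{\left(W \right)} = - \frac{62 W}{3}$
$G{\left(Z \right)} + P{\left(67,14 \right)} = \left(- \frac{62}{3}\right) \left(-144\right) + \left(83 + 14\right) = 2976 + 97 = 3073$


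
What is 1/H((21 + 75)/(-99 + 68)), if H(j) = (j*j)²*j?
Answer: -28629151/8153726976 ≈ -0.0035112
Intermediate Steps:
H(j) = j⁵ (H(j) = (j²)²*j = j⁴*j = j⁵)
1/H((21 + 75)/(-99 + 68)) = 1/(((21 + 75)/(-99 + 68))⁵) = 1/((96/(-31))⁵) = 1/((96*(-1/31))⁵) = 1/((-96/31)⁵) = 1/(-8153726976/28629151) = -28629151/8153726976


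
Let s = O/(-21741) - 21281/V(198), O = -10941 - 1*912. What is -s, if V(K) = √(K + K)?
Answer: -3951/7247 + 21281*√11/66 ≈ 1068.9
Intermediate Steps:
O = -11853 (O = -10941 - 912 = -11853)
V(K) = √2*√K (V(K) = √(2*K) = √2*√K)
s = 3951/7247 - 21281*√11/66 (s = -11853/(-21741) - 21281*√11/66 = -11853*(-1/21741) - 21281*√11/66 = 3951/7247 - 21281*√11/66 ≈ -1068.9)
-s = -(3951/7247 - 21281*√11/66) = -3951/7247 + 21281*√11/66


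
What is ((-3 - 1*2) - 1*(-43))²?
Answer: 1444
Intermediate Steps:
((-3 - 1*2) - 1*(-43))² = ((-3 - 2) + 43)² = (-5 + 43)² = 38² = 1444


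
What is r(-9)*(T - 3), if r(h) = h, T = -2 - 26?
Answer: 279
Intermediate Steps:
T = -28
r(-9)*(T - 3) = -9*(-28 - 3) = -9*(-31) = 279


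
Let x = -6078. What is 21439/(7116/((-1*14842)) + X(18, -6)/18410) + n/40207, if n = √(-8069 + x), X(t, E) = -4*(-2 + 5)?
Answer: -1464504628895/32795916 + I*√14147/40207 ≈ -44655.0 + 0.0029582*I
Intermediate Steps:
X(t, E) = -12 (X(t, E) = -4*3 = -12)
n = I*√14147 (n = √(-8069 - 6078) = √(-14147) = I*√14147 ≈ 118.94*I)
21439/(7116/((-1*14842)) + X(18, -6)/18410) + n/40207 = 21439/(7116/((-1*14842)) - 12/18410) + (I*√14147)/40207 = 21439/(7116/(-14842) - 12*1/18410) + (I*√14147)*(1/40207) = 21439/(7116*(-1/14842) - 6/9205) + I*√14147/40207 = 21439/(-3558/7421 - 6/9205) + I*√14147/40207 = 21439/(-32795916/68310305) + I*√14147/40207 = 21439*(-68310305/32795916) + I*√14147/40207 = -1464504628895/32795916 + I*√14147/40207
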